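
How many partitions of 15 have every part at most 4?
Let r_j(i) = number of partitions of i into parts ≤ j, for i = 0..15. r_1(i) = 1 for all i; r_j(i) = r_{j-1}(i) + r_j(i-j). Rows j = 2..4: ≤2: 1 1 2 2 3 3 4 4 5 5 6 6 7 7 8 8; ≤3: 1 1 2 3 4 5 7 8 10 12 14 16 19 21 24 27; ≤4: 1 1 2 3 5 6 9 11 15 18 23 27 34 39 47 54. r_4(15) = 54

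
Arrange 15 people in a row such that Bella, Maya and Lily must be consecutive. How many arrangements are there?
Treat the 3 as one block: (15-3+1)! × 3! = 6227020800 × 6 = 37362124800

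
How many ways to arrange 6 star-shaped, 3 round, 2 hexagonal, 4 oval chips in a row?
15! / (6! × 3! × 2! × 4!) = 6306300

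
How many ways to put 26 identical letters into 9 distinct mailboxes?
C(26+9-1, 9-1) = C(34, 8) = 18156204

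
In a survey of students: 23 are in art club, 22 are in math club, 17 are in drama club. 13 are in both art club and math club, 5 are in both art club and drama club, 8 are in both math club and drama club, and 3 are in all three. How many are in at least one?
|A∪B∪C| = 23+22+17-13-5-8+3 = 39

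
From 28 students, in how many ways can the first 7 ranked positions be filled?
P(28,7) = 28!/(28-7)! = 5967561600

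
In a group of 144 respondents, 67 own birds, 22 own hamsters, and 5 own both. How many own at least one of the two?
|A∪B| = |A| + |B| - |A∩B| = 67 + 22 - 5 = 84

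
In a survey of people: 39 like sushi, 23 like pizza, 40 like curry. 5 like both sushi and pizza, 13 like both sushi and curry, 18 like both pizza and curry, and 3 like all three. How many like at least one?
|A∪B∪C| = 39+23+40-5-13-18+3 = 69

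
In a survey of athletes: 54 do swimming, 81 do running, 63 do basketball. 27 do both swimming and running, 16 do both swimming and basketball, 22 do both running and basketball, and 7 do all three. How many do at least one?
|A∪B∪C| = 54+81+63-27-16-22+7 = 140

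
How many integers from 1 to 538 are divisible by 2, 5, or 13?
⌊538/2⌋+⌊538/5⌋+⌊538/13⌋ - ⌊538/10⌋-⌊538/26⌋-⌊538/65⌋ + ⌊538/130⌋ = 269+107+41 - 53-20-8 + 4 = 340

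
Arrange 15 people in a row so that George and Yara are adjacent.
Treat as block: (15-1)! × 2! = 87178291200 × 2 = 174356582400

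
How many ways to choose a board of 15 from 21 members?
C(21,15) = 21!/(15!×6!) = 54264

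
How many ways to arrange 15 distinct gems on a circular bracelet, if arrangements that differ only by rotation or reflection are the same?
(15-1)!/2 = 87178291200/2 = 43589145600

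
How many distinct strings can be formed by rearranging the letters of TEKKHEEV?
8! / (1! × 1! × 1! × 3! × 2!) = 3360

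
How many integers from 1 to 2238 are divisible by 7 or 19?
⌊2238/7⌋ + ⌊2238/19⌋ - ⌊2238/133⌋ = 319 + 117 - 16 = 420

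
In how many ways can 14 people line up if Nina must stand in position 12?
Fix one position: (14-1)! = 6227020800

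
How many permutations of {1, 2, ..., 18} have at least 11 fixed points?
Exactly j fixed points: C(18,j)·!(18-j); sum over j ≥ 11 (derangement numbers via !m = (m-1)·(!(m-1) + !(m-2)): !0..!7 = 1, 0, 1, 2, 9, 44, 265, 1854). Σ_{j=11}^{18} C(18,j)·!(18-j) = C(18,11)·!7 + C(18,12)·!6 + C(18,13)·!5 + C(18,14)·!4 + C(18,15)·!3 + C(18,16)·!2 + C(18,17)·!1 + C(18,18)·!0 = 31824·1854 + 18564·265 + 8568·44 + 3060·9 + 816·2 + 153·1 + 18·0 + 1·1 = 64327474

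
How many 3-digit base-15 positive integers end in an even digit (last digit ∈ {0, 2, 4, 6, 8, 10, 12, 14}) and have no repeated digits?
Last∈{0,2,4,6,8,10,12,14}. Last=0: 182. Last nonzero: 7×13×P(13,1) = 1183. Total = 1365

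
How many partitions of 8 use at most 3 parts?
By conjugation, equals partitions of 8 into parts ≤ 3. Let r_j(i) = number of partitions of i into parts ≤ j, for i = 0..8. r_1(i) = 1 for all i; r_j(i) = r_{j-1}(i) + r_j(i-j). Rows j = 2..3: ≤2: 1 1 2 2 3 3 4 4 5; ≤3: 1 1 2 3 4 5 7 8 10. r_3(8) = 10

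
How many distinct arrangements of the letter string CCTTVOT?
7! / (3! × 1! × 1! × 2!) = 420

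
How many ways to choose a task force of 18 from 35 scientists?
C(35,18) = 35!/(18!×17!) = 4537567650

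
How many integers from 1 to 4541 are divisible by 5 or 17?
⌊4541/5⌋ + ⌊4541/17⌋ - ⌊4541/85⌋ = 908 + 267 - 53 = 1122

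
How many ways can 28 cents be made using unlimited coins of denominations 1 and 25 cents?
Coefficient of x^28 in 1/(1-x^1) · 1/(1-x^25). Use j coins of 25 for j = 0..⌊28/25⌋ = 1, the rest in 1s: 1 + 1 = 2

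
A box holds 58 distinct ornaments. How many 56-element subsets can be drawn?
C(58,56) = 58!/(56!×2!) = 1653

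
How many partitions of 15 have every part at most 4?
Let r_j(i) = number of partitions of i into parts ≤ j, for i = 0..15. r_1(i) = 1 for all i; r_j(i) = r_{j-1}(i) + r_j(i-j). Rows j = 2..4: ≤2: 1 1 2 2 3 3 4 4 5 5 6 6 7 7 8 8; ≤3: 1 1 2 3 4 5 7 8 10 12 14 16 19 21 24 27; ≤4: 1 1 2 3 5 6 9 11 15 18 23 27 34 39 47 54. r_4(15) = 54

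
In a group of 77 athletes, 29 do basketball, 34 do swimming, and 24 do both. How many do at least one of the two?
|A∪B| = |A| + |B| - |A∩B| = 29 + 34 - 24 = 39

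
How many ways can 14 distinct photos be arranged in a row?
14! = 87178291200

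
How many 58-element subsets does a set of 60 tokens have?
C(60,58) = 60!/(58!×2!) = 1770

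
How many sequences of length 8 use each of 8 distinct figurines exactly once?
8! = 40320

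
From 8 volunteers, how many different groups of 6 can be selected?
C(8,6) = 8!/(6!×2!) = 28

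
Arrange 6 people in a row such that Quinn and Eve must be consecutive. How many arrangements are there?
Treat the 2 as one block: (6-2+1)! × 2! = 120 × 2 = 240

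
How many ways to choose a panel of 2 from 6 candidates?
C(6,2) = 6!/(2!×4!) = 15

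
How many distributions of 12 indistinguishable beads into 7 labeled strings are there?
C(12+7-1, 7-1) = C(18, 6) = 18564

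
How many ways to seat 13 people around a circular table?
Circular: fix one position, arrange the rest. (13-1)! = 479001600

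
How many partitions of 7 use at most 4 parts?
By conjugation, equals partitions of 7 into parts ≤ 4. Let r_j(i) = number of partitions of i into parts ≤ j, for i = 0..7. r_1(i) = 1 for all i; r_j(i) = r_{j-1}(i) + r_j(i-j). Rows j = 2..4: ≤2: 1 1 2 2 3 3 4 4; ≤3: 1 1 2 3 4 5 7 8; ≤4: 1 1 2 3 5 6 9 11. r_4(7) = 11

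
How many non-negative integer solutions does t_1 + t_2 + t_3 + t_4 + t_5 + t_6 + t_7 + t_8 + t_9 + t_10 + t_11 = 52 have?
C(52+11-1, 11-1) = C(62, 10) = 107518933731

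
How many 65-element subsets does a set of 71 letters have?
C(71,65) = 71!/(65!×6!) = 143218999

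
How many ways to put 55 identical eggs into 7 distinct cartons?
C(55+7-1, 7-1) = C(61, 6) = 55525372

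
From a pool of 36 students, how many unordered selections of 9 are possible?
C(36,9) = 36!/(9!×27!) = 94143280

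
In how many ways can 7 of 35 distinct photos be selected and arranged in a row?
P(35,7) = 35!/(35-7)! = 33891580800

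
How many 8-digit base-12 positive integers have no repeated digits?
First digit: 11 choices (nonzero). Then descending: 11 × 11 × 10 × 9 × 8 × 7 × 6 × 5 = 18295200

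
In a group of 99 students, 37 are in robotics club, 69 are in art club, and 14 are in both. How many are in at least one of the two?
|A∪B| = |A| + |B| - |A∩B| = 37 + 69 - 14 = 92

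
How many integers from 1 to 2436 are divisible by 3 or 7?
⌊2436/3⌋ + ⌊2436/7⌋ - ⌊2436/21⌋ = 812 + 348 - 116 = 1044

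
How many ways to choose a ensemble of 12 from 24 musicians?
C(24,12) = 24!/(12!×12!) = 2704156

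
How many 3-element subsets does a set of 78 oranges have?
C(78,3) = 78!/(3!×75!) = 76076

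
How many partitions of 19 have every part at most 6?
Let r_j(i) = number of partitions of i into parts ≤ j, for i = 0..19. r_1(i) = 1 for all i; r_j(i) = r_{j-1}(i) + r_j(i-j). Rows j = 2..6: ≤2: 1 1 2 2 3 3 4 4 5 5 6 6 7 7 8 8 9 9 10 10; ≤3: 1 1 2 3 4 5 7 8 10 12 14 16 19 21 24 27 30 33 37 40; ≤4: 1 1 2 3 5 6 9 11 15 18 23 27 34 39 47 54 64 72 84 94; ≤5: 1 1 2 3 5 7 10 13 18 23 30 37 47 57 70 84 101 119 141 164; ≤6: 1 1 2 3 5 7 11 14 20 26 35 44 58 71 90 110 136 163 199 235. r_6(19) = 235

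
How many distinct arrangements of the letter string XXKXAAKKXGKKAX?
14! / (5! × 3! × 1! × 5!) = 1009008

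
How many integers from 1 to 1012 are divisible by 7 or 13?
⌊1012/7⌋ + ⌊1012/13⌋ - ⌊1012/91⌋ = 144 + 77 - 11 = 210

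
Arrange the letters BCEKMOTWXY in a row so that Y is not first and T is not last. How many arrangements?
By inclusion-exclusion: 10! - 2×(10-1)! + (10-2)! = 3628800 - 725760 + 40320 = 2943360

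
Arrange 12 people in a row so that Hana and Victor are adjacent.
Treat as block: (12-1)! × 2! = 39916800 × 2 = 79833600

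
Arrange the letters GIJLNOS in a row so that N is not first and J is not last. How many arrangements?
By inclusion-exclusion: 7! - 2×(7-1)! + (7-2)! = 5040 - 1440 + 120 = 3720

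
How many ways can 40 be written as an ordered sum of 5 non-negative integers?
C(40+5-1, 5-1) = C(44, 4) = 135751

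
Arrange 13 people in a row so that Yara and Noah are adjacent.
Treat as block: (13-1)! × 2! = 479001600 × 2 = 958003200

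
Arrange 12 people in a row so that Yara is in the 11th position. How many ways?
Fix one position: (12-1)! = 39916800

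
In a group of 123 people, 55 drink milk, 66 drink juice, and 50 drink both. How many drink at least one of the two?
|A∪B| = |A| + |B| - |A∩B| = 55 + 66 - 50 = 71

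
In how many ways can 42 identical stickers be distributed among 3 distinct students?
C(42+3-1, 3-1) = C(44, 2) = 946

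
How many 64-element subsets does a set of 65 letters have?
C(65,64) = 65!/(64!×1!) = 65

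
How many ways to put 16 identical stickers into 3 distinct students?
C(16+3-1, 3-1) = C(18, 2) = 153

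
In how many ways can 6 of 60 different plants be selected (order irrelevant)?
C(60,6) = 60!/(6!×54!) = 50063860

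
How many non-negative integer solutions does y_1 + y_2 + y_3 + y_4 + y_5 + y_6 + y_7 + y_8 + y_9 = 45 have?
C(45+9-1, 9-1) = C(53, 8) = 886322710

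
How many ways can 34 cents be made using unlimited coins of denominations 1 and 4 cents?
Coefficient of x^34 in 1/(1-x^1) · 1/(1-x^4). Use j coins of 4 for j = 0..⌊34/4⌋ = 8, the rest in 1s: 8 + 1 = 9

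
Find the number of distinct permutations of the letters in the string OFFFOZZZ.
8! / (2! × 3! × 3!) = 560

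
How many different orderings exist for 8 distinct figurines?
8! = 40320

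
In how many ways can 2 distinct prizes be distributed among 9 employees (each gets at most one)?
P(9,2) = 9!/(9-2)! = 72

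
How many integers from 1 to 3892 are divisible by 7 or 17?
⌊3892/7⌋ + ⌊3892/17⌋ - ⌊3892/119⌋ = 556 + 228 - 32 = 752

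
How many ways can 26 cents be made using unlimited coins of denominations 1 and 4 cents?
Coefficient of x^26 in 1/(1-x^1) · 1/(1-x^4). Use j coins of 4 for j = 0..⌊26/4⌋ = 6, the rest in 1s: 6 + 1 = 7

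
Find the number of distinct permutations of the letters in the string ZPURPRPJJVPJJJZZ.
16! / (5! × 1! × 4! × 1! × 3! × 2!) = 605404800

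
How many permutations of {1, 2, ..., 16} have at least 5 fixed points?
Exactly j fixed points: C(16,j)·!(16-j); sum over j ≥ 5 (derangement numbers via !m = (m-1)·(!(m-1) + !(m-2)): !0..!11 = 1, 0, 1, 2, 9, 44, 265, 1854, 14833, 133496, 1334961, 14684570). Σ_{j=5}^{16} C(16,j)·!(16-j) = C(16,5)·!11 + C(16,6)·!10 + C(16,7)·!9 + C(16,8)·!8 + C(16,9)·!7 + C(16,10)·!6 + C(16,11)·!5 + C(16,12)·!4 + C(16,13)·!3 + C(16,14)·!2 + C(16,15)·!1 + C(16,16)·!0 = 4368·14684570 + 8008·1334961 + 11440·133496 + 12870·14833 + 11440·1854 + 8008·265 + 4368·44 + 1820·9 + 560·2 + 120·1 + 16·0 + 1·1 = 76574206091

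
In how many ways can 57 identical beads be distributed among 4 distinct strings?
C(57+4-1, 4-1) = C(60, 3) = 34220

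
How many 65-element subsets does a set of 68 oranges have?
C(68,65) = 68!/(65!×3!) = 50116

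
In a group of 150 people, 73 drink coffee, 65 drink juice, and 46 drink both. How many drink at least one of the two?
|A∪B| = |A| + |B| - |A∩B| = 73 + 65 - 46 = 92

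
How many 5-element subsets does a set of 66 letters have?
C(66,5) = 66!/(5!×61!) = 8936928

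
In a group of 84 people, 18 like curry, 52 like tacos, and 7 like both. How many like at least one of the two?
|A∪B| = |A| + |B| - |A∩B| = 18 + 52 - 7 = 63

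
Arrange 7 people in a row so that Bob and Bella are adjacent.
Treat as block: (7-1)! × 2! = 720 × 2 = 1440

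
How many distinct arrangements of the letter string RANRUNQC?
8! / (1! × 1! × 1! × 2! × 1! × 2!) = 10080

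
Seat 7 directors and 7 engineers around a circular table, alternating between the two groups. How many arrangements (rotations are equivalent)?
Fix one of the directors: (7-1)! ways for the remaining directors, × 7! ways for the engineers = 720 × 5040 = 3628800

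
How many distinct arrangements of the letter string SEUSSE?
6! / (3! × 1! × 2!) = 60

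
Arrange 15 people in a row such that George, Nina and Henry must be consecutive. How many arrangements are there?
Treat the 3 as one block: (15-3+1)! × 3! = 6227020800 × 6 = 37362124800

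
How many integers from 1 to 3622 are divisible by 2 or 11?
⌊3622/2⌋ + ⌊3622/11⌋ - ⌊3622/22⌋ = 1811 + 329 - 164 = 1976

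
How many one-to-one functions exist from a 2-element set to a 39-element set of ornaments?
P(39,2) = 39!/(39-2)! = 1482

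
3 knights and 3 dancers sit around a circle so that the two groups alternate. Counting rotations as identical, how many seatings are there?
Fix one of the knights: (3-1)! ways for the remaining knights, × 3! ways for the dancers = 2 × 6 = 12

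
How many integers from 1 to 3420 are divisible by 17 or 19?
⌊3420/17⌋ + ⌊3420/19⌋ - ⌊3420/323⌋ = 201 + 180 - 10 = 371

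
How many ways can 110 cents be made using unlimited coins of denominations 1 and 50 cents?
Coefficient of x^110 in 1/(1-x^1) · 1/(1-x^50). Use j coins of 50 for j = 0..⌊110/50⌋ = 2, the rest in 1s: 2 + 1 = 3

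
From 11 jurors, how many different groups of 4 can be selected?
C(11,4) = 11!/(4!×7!) = 330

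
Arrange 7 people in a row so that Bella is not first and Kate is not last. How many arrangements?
By inclusion-exclusion: 7! - 2×(7-1)! + (7-2)! = 5040 - 1440 + 120 = 3720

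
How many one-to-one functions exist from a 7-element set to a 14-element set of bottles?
P(14,7) = 14!/(14-7)! = 17297280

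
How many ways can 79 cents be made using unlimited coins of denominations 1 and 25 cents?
Coefficient of x^79 in 1/(1-x^1) · 1/(1-x^25). Use j coins of 25 for j = 0..⌊79/25⌋ = 3, the rest in 1s: 3 + 1 = 4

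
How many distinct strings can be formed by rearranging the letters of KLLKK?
5! / (2! × 3!) = 10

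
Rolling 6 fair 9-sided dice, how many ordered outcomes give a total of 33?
Coefficient of x^33 in (x + x² + ... + x^9)^6. By inclusion-exclusion on dice exceeding 9: Σ_j (-1)^j C(6,j)·C(33-1-9j, 5) = C(6,0)·C(32,5) - C(6,1)·C(23,5) + C(6,2)·C(14,5) - C(6,3)·C(5,5) = 1·201376 - 6·33649 + 15·2002 - 20·1 = 29492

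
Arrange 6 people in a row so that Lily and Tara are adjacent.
Treat as block: (6-1)! × 2! = 120 × 2 = 240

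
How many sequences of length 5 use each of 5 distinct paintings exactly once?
5! = 120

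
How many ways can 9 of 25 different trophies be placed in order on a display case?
P(25,9) = 25!/(25-9)! = 741354768000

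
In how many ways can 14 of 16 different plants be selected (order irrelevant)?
C(16,14) = 16!/(14!×2!) = 120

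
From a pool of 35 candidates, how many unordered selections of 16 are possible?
C(35,16) = 35!/(16!×19!) = 4059928950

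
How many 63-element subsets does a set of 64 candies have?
C(64,63) = 64!/(63!×1!) = 64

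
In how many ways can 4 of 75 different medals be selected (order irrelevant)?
C(75,4) = 75!/(4!×71!) = 1215450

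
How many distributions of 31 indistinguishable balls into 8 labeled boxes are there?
C(31+8-1, 8-1) = C(38, 7) = 12620256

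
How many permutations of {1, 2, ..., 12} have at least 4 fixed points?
Exactly j fixed points: C(12,j)·!(12-j); sum over j ≥ 4 (derangement numbers via !m = (m-1)·(!(m-1) + !(m-2)): !0..!8 = 1, 0, 1, 2, 9, 44, 265, 1854, 14833). Σ_{j=4}^{12} C(12,j)·!(12-j) = C(12,4)·!8 + C(12,5)·!7 + C(12,6)·!6 + C(12,7)·!5 + C(12,8)·!4 + C(12,9)·!3 + C(12,10)·!2 + C(12,11)·!1 + C(12,12)·!0 = 495·14833 + 792·1854 + 924·265 + 792·44 + 495·9 + 220·2 + 66·1 + 12·0 + 1·1 = 9095373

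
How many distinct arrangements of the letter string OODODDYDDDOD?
12! / (4! × 7! × 1!) = 3960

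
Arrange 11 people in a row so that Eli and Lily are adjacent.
Treat as block: (11-1)! × 2! = 3628800 × 2 = 7257600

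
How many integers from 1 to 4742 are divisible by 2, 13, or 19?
⌊4742/2⌋+⌊4742/13⌋+⌊4742/19⌋ - ⌊4742/26⌋-⌊4742/38⌋-⌊4742/247⌋ + ⌊4742/494⌋ = 2371+364+249 - 182-124-19 + 9 = 2668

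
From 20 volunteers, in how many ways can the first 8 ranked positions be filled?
P(20,8) = 20!/(20-8)! = 5079110400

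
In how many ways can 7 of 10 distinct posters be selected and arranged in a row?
P(10,7) = 10!/(10-7)! = 604800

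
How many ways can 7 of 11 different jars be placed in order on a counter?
P(11,7) = 11!/(11-7)! = 1663200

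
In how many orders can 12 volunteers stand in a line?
12! = 479001600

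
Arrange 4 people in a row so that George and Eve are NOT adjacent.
Total - adjacent = 4! - (4-1)!×2 = 24 - 12 = 12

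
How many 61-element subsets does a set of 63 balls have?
C(63,61) = 63!/(61!×2!) = 1953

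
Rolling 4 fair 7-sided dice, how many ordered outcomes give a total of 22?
Coefficient of x^22 in (x + x² + ... + x^7)^4. By inclusion-exclusion on dice exceeding 7: Σ_j (-1)^j C(4,j)·C(22-1-7j, 3) = C(4,0)·C(21,3) - C(4,1)·C(14,3) + C(4,2)·C(7,3) = 1·1330 - 4·364 + 6·35 = 84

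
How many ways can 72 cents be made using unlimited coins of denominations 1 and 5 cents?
Coefficient of x^72 in 1/(1-x^1) · 1/(1-x^5). Use j coins of 5 for j = 0..⌊72/5⌋ = 14, the rest in 1s: 14 + 1 = 15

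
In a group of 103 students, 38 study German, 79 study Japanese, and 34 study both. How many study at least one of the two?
|A∪B| = |A| + |B| - |A∩B| = 38 + 79 - 34 = 83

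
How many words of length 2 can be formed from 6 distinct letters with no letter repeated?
P(6,2) = 6!/(6-2)! = 30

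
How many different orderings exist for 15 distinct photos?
15! = 1307674368000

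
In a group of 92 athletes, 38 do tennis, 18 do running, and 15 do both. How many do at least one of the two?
|A∪B| = |A| + |B| - |A∩B| = 38 + 18 - 15 = 41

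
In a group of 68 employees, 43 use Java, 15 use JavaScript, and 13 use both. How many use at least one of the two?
|A∪B| = |A| + |B| - |A∩B| = 43 + 15 - 13 = 45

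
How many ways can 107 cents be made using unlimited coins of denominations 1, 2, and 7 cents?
Coefficient of x^107 in 1/(1-x^1) · 1/(1-x^2) · 1/(1-x^7). Case on j = number of 7-cent coins (j = 0..15); remainder r = 107 - 7j is made from {1,2} in ⌊r/2⌋+1 ways. r = 107, 100, 93, 86, 79, 72, 65, 58, 51, 44, 37, 30, 23, 16, 9, 2 → 54 + 51 + 47 + 44 + 40 + 37 + 33 + 30 + 26 + 23 + 19 + 16 + 12 + 9 + 5 + 2 = 448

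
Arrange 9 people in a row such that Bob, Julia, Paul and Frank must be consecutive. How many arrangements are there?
Treat the 4 as one block: (9-4+1)! × 4! = 720 × 24 = 17280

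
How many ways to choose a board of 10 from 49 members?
C(49,10) = 49!/(10!×39!) = 8217822536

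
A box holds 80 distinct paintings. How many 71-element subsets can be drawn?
C(80,71) = 80!/(71!×9!) = 231900297200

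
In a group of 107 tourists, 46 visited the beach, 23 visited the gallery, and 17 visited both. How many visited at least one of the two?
|A∪B| = |A| + |B| - |A∩B| = 46 + 23 - 17 = 52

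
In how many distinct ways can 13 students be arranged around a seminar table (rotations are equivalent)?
Circular: fix one position, arrange the rest. (13-1)! = 479001600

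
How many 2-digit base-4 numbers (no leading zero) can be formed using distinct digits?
First digit: 3 choices (nonzero). Then descending: 3 × 3 = 9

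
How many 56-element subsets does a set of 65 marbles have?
C(65,56) = 65!/(56!×9!) = 31966749880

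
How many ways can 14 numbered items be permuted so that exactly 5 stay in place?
Choose the 5 fixed points C(14,5) = 2002, derange the rest: !9 = Σ_{j=0}^{9} (-1)^j·9!/j! = 362880 - 362880 + 181440 - 60480 + 15120 - 3024 + 504 - 72 + 9 - 1 = 133496. Product = 2002 × 133496 = 267258992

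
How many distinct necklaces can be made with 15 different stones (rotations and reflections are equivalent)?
(15-1)!/2 = 87178291200/2 = 43589145600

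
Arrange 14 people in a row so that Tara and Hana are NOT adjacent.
Total - adjacent = 14! - (14-1)!×2 = 87178291200 - 12454041600 = 74724249600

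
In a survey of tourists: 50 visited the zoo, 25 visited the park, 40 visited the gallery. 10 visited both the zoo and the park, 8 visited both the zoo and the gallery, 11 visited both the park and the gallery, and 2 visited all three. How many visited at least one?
|A∪B∪C| = 50+25+40-10-8-11+2 = 88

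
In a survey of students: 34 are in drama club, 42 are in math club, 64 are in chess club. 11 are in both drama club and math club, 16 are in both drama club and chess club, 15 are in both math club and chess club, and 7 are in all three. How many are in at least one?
|A∪B∪C| = 34+42+64-11-16-15+7 = 105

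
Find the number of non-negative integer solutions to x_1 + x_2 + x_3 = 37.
C(37+3-1, 3-1) = C(39, 2) = 741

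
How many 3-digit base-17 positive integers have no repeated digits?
First digit: 16 choices (nonzero). Then descending: 16 × 16 × 15 = 3840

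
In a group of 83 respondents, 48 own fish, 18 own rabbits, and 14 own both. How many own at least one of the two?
|A∪B| = |A| + |B| - |A∩B| = 48 + 18 - 14 = 52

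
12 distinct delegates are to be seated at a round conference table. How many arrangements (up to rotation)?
Circular: fix one position, arrange the rest. (12-1)! = 39916800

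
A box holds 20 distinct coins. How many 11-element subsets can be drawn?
C(20,11) = 20!/(11!×9!) = 167960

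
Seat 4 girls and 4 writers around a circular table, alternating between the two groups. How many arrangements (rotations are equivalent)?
Fix one of the girls: (4-1)! ways for the remaining girls, × 4! ways for the writers = 6 × 24 = 144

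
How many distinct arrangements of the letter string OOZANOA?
7! / (2! × 1! × 1! × 3!) = 420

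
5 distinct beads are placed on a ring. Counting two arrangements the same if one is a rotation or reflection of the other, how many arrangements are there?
(5-1)!/2 = 24/2 = 12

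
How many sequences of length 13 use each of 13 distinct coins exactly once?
13! = 6227020800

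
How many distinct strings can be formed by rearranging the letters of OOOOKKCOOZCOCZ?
14! / (3! × 2! × 2! × 7!) = 720720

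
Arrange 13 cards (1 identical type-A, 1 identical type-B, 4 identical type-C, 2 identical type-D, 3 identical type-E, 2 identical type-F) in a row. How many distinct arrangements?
13! / (1! × 1! × 4! × 2! × 3! × 2!) = 10810800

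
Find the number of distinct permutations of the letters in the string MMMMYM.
6! / (1! × 5!) = 6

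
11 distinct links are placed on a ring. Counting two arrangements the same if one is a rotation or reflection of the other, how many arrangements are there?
(11-1)!/2 = 3628800/2 = 1814400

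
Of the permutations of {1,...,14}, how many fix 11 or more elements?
Exactly j fixed points: C(14,j)·!(14-j); sum over j ≥ 11 (derangement numbers via !m = (m-1)·(!(m-1) + !(m-2)): !0..!3 = 1, 0, 1, 2). Σ_{j=11}^{14} C(14,j)·!(14-j) = C(14,11)·!3 + C(14,12)·!2 + C(14,13)·!1 + C(14,14)·!0 = 364·2 + 91·1 + 14·0 + 1·1 = 820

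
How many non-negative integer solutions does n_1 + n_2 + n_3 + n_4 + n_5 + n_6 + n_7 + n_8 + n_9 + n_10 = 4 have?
C(4+10-1, 10-1) = C(13, 9) = 715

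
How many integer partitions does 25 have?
Pentagonal recurrence p(n) = p(n-1) + p(n-2) - p(n-5) - p(n-7) + p(n-12) + p(n-15) - ... gives p(0..24) = 1, 1, 2, 3, 5, 7, 11, 15, 22, 30, 42, 56, 77, 101, 135, 176, 231, 297, 385, 490, 627, 792, 1002, 1255, 1575. p(25) = p(24) + p(23) - p(20) - p(18) + p(13) + p(10) - p(3) = 1575 + 1255 - 627 - 385 + 101 + 42 - 3 = 1958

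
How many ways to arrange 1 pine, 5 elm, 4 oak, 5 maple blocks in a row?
15! / (1! × 5! × 4! × 5!) = 3783780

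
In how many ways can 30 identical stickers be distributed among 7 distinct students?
C(30+7-1, 7-1) = C(36, 6) = 1947792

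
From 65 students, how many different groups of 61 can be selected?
C(65,61) = 65!/(61!×4!) = 677040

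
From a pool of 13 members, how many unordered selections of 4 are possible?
C(13,4) = 13!/(4!×9!) = 715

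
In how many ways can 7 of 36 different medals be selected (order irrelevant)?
C(36,7) = 36!/(7!×29!) = 8347680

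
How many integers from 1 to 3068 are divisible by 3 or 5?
⌊3068/3⌋ + ⌊3068/5⌋ - ⌊3068/15⌋ = 1022 + 613 - 204 = 1431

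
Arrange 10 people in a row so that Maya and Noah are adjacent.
Treat as block: (10-1)! × 2! = 362880 × 2 = 725760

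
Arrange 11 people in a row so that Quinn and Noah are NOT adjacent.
Total - adjacent = 11! - (11-1)!×2 = 39916800 - 7257600 = 32659200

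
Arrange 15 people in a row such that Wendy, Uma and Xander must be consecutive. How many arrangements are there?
Treat the 3 as one block: (15-3+1)! × 3! = 6227020800 × 6 = 37362124800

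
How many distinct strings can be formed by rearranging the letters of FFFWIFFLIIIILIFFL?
17! / (6! × 1! × 7! × 3!) = 16336320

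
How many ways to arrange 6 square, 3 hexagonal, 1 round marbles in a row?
10! / (6! × 3! × 1!) = 840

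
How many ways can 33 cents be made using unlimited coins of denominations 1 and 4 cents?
Coefficient of x^33 in 1/(1-x^1) · 1/(1-x^4). Use j coins of 4 for j = 0..⌊33/4⌋ = 8, the rest in 1s: 8 + 1 = 9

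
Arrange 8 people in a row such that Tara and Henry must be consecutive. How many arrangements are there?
Treat the 2 as one block: (8-2+1)! × 2! = 5040 × 2 = 10080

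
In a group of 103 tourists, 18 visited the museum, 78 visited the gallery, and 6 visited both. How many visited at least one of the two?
|A∪B| = |A| + |B| - |A∩B| = 18 + 78 - 6 = 90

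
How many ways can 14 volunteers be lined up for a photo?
14! = 87178291200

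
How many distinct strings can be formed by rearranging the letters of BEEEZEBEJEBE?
12! / (1! × 7! × 1! × 3!) = 15840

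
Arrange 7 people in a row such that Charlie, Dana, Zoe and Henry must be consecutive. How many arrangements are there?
Treat the 4 as one block: (7-4+1)! × 4! = 24 × 24 = 576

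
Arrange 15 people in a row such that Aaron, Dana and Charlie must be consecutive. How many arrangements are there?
Treat the 3 as one block: (15-3+1)! × 3! = 6227020800 × 6 = 37362124800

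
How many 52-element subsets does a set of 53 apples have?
C(53,52) = 53!/(52!×1!) = 53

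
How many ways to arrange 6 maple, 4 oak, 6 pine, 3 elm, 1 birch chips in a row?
20! / (6! × 4! × 6! × 3! × 1!) = 32590958400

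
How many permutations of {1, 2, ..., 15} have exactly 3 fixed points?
Choose the 3 fixed points C(15,3) = 455, derange the rest: !12 = Σ_{j=0}^{12} (-1)^j·12!/j! = 479001600 - 479001600 + 239500800 - 79833600 + 19958400 - 3991680 + 665280 - 95040 + 11880 - 1320 + 132 - 12 + 1 = 176214841. Product = 455 × 176214841 = 80177752655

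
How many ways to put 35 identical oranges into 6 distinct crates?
C(35+6-1, 6-1) = C(40, 5) = 658008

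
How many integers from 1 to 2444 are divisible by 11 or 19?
⌊2444/11⌋ + ⌊2444/19⌋ - ⌊2444/209⌋ = 222 + 128 - 11 = 339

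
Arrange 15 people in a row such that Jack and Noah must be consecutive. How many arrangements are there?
Treat the 2 as one block: (15-2+1)! × 2! = 87178291200 × 2 = 174356582400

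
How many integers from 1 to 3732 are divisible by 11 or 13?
⌊3732/11⌋ + ⌊3732/13⌋ - ⌊3732/143⌋ = 339 + 287 - 26 = 600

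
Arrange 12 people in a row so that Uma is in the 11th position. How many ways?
Fix one position: (12-1)! = 39916800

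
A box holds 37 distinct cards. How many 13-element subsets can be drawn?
C(37,13) = 37!/(13!×24!) = 3562467300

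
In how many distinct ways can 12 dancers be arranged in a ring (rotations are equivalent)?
Circular: fix one position, arrange the rest. (12-1)! = 39916800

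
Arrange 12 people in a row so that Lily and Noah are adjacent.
Treat as block: (12-1)! × 2! = 39916800 × 2 = 79833600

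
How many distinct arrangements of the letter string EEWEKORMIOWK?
12! / (1! × 2! × 3! × 2! × 1! × 2! × 1!) = 9979200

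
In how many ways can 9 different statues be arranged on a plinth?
9! = 362880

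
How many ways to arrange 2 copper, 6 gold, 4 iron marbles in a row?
12! / (2! × 6! × 4!) = 13860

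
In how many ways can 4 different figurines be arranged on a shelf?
4! = 24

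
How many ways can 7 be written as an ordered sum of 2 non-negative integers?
C(7+2-1, 2-1) = C(8, 1) = 8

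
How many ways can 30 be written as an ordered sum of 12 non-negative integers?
C(30+12-1, 12-1) = C(41, 11) = 3159461968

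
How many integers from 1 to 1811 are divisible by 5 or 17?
⌊1811/5⌋ + ⌊1811/17⌋ - ⌊1811/85⌋ = 362 + 106 - 21 = 447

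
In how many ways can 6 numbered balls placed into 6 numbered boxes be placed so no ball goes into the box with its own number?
!6 = Σ_{j=0}^{6} (-1)^j·6!/j! = 720 - 720 + 360 - 120 + 30 - 6 + 1 = 265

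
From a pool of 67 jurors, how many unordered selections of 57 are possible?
C(67,57) = 67!/(57!×10!) = 247994680648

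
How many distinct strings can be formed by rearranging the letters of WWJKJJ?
6! / (3! × 2! × 1!) = 60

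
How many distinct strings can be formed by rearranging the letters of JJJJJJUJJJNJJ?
13! / (1! × 11! × 1!) = 156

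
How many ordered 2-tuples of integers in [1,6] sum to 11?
Coefficient of x^11 in (x + x² + ... + x^6)^2. By inclusion-exclusion on dice exceeding 6: Σ_j (-1)^j C(2,j)·C(11-1-6j, 1) = C(2,0)·C(10,1) - C(2,1)·C(4,1) = 1·10 - 2·4 = 2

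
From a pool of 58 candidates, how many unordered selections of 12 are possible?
C(58,12) = 58!/(12!×46!) = 891794789340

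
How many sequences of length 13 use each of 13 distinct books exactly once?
13! = 6227020800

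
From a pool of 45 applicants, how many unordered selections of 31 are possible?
C(45,31) = 45!/(31!×14!) = 166871334960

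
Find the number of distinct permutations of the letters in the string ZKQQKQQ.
7! / (4! × 1! × 2!) = 105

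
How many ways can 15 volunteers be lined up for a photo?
15! = 1307674368000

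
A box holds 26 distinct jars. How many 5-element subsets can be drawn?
C(26,5) = 26!/(5!×21!) = 65780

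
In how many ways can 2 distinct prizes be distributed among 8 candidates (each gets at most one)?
P(8,2) = 8!/(8-2)! = 56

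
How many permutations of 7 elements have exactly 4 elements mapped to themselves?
Choose the 4 fixed points C(7,4) = 35, derange the rest: !3 = Σ_{j=0}^{3} (-1)^j·3!/j! = 6 - 6 + 3 - 1 = 2. Product = 35 × 2 = 70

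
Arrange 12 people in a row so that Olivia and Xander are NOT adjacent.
Total - adjacent = 12! - (12-1)!×2 = 479001600 - 79833600 = 399168000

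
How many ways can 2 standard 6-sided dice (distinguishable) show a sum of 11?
Coefficient of x^11 in (x + x² + ... + x^6)^2. By inclusion-exclusion on dice exceeding 6: Σ_j (-1)^j C(2,j)·C(11-1-6j, 1) = C(2,0)·C(10,1) - C(2,1)·C(4,1) = 1·10 - 2·4 = 2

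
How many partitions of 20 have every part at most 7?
Let r_j(i) = number of partitions of i into parts ≤ j, for i = 0..20. r_1(i) = 1 for all i; r_j(i) = r_{j-1}(i) + r_j(i-j). Rows j = 2..7: ≤2: 1 1 2 2 3 3 4 4 5 5 6 6 7 7 8 8 9 9 10 10 11; ≤3: 1 1 2 3 4 5 7 8 10 12 14 16 19 21 24 27 30 33 37 40 44; ≤4: 1 1 2 3 5 6 9 11 15 18 23 27 34 39 47 54 64 72 84 94 108; ≤5: 1 1 2 3 5 7 10 13 18 23 30 37 47 57 70 84 101 119 141 164 192; ≤6: 1 1 2 3 5 7 11 14 20 26 35 44 58 71 90 110 136 163 199 235 282; ≤7: 1 1 2 3 5 7 11 15 21 28 38 49 65 82 105 131 164 201 248 300 364. r_7(20) = 364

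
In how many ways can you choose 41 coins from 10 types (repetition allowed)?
C(41+10-1, 10-1) = C(50, 9) = 2505433700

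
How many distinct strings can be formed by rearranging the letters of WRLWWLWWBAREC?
13! / (1! × 2! × 1! × 2! × 1! × 5! × 1!) = 12972960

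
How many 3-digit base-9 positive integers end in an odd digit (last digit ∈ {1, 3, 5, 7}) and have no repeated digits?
Last∈{1,3,5,7}. Last=0: 0. Last nonzero: 4×7×P(7,1) = 196. Total = 196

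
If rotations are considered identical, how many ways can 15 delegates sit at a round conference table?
Circular: fix one position, arrange the rest. (15-1)! = 87178291200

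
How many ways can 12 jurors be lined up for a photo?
12! = 479001600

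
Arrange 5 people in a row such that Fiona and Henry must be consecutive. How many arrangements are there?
Treat the 2 as one block: (5-2+1)! × 2! = 24 × 2 = 48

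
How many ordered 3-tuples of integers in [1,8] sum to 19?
Coefficient of x^19 in (x + x² + ... + x^8)^3. By inclusion-exclusion on dice exceeding 8: Σ_j (-1)^j C(3,j)·C(19-1-8j, 2) = C(3,0)·C(18,2) - C(3,1)·C(10,2) + C(3,2)·C(2,2) = 1·153 - 3·45 + 3·1 = 21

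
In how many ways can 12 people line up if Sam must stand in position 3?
Fix one position: (12-1)! = 39916800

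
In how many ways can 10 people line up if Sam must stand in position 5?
Fix one position: (10-1)! = 362880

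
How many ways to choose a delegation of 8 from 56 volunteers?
C(56,8) = 56!/(8!×48!) = 1420494075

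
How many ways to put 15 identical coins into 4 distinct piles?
C(15+4-1, 4-1) = C(18, 3) = 816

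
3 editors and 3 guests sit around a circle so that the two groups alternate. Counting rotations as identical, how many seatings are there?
Fix one of the editors: (3-1)! ways for the remaining editors, × 3! ways for the guests = 2 × 6 = 12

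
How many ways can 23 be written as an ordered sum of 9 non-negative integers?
C(23+9-1, 9-1) = C(31, 8) = 7888725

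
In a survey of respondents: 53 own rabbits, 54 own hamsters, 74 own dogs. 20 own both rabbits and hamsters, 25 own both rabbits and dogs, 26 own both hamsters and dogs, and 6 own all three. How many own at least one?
|A∪B∪C| = 53+54+74-20-25-26+6 = 116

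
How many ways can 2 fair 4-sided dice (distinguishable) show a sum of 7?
Coefficient of x^7 in (x + x² + ... + x^4)^2. By inclusion-exclusion on dice exceeding 4: Σ_j (-1)^j C(2,j)·C(7-1-4j, 1) = C(2,0)·C(6,1) - C(2,1)·C(2,1) = 1·6 - 2·2 = 2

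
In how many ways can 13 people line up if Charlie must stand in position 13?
Fix one position: (13-1)! = 479001600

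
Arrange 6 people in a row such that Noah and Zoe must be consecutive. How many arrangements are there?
Treat the 2 as one block: (6-2+1)! × 2! = 120 × 2 = 240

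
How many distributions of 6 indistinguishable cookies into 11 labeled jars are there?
C(6+11-1, 11-1) = C(16, 10) = 8008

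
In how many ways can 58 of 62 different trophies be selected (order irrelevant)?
C(62,58) = 62!/(58!×4!) = 557845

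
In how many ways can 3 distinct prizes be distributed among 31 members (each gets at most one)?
P(31,3) = 31!/(31-3)! = 26970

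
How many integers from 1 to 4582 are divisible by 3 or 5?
⌊4582/3⌋ + ⌊4582/5⌋ - ⌊4582/15⌋ = 1527 + 916 - 305 = 2138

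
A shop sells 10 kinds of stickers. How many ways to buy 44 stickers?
C(44+10-1, 10-1) = C(53, 9) = 4431613550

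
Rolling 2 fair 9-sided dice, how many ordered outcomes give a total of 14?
Coefficient of x^14 in (x + x² + ... + x^9)^2. By inclusion-exclusion on dice exceeding 9: Σ_j (-1)^j C(2,j)·C(14-1-9j, 1) = C(2,0)·C(13,1) - C(2,1)·C(4,1) = 1·13 - 2·4 = 5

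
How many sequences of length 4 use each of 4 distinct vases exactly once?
4! = 24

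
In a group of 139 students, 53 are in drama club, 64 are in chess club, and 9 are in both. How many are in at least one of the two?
|A∪B| = |A| + |B| - |A∩B| = 53 + 64 - 9 = 108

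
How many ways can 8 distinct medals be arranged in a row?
8! = 40320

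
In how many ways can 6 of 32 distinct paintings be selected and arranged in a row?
P(32,6) = 32!/(32-6)! = 652458240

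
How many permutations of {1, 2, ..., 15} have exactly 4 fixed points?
Choose the 4 fixed points C(15,4) = 1365, derange the rest: !11 = Σ_{j=0}^{11} (-1)^j·11!/j! = 39916800 - 39916800 + 19958400 - 6652800 + 1663200 - 332640 + 55440 - 7920 + 990 - 110 + 11 - 1 = 14684570. Product = 1365 × 14684570 = 20044438050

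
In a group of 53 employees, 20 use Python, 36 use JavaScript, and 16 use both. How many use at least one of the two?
|A∪B| = |A| + |B| - |A∩B| = 20 + 36 - 16 = 40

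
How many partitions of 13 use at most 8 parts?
By conjugation, equals partitions of 13 into parts ≤ 8. Let r_j(i) = number of partitions of i into parts ≤ j, for i = 0..13. r_1(i) = 1 for all i; r_j(i) = r_{j-1}(i) + r_j(i-j). Rows j = 2..8: ≤2: 1 1 2 2 3 3 4 4 5 5 6 6 7 7; ≤3: 1 1 2 3 4 5 7 8 10 12 14 16 19 21; ≤4: 1 1 2 3 5 6 9 11 15 18 23 27 34 39; ≤5: 1 1 2 3 5 7 10 13 18 23 30 37 47 57; ≤6: 1 1 2 3 5 7 11 14 20 26 35 44 58 71; ≤7: 1 1 2 3 5 7 11 15 21 28 38 49 65 82; ≤8: 1 1 2 3 5 7 11 15 22 29 40 52 70 89. r_8(13) = 89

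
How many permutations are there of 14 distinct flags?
14! = 87178291200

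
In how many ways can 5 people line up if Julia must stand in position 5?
Fix one position: (5-1)! = 24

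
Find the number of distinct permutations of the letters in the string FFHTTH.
6! / (2! × 2! × 2!) = 90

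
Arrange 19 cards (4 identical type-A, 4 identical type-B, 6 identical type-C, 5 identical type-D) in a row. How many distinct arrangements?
19! / (4! × 4! × 6! × 5!) = 2444321880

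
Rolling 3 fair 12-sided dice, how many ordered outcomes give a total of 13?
Coefficient of x^13 in (x + x² + ... + x^12)^3. By inclusion-exclusion on dice exceeding 12: Σ_j (-1)^j C(3,j)·C(13-1-12j, 2) = C(3,0)·C(12,2) = 1·66 = 66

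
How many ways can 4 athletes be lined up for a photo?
4! = 24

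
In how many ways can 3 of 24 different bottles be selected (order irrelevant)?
C(24,3) = 24!/(3!×21!) = 2024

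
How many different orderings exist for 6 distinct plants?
6! = 720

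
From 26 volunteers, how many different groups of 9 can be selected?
C(26,9) = 26!/(9!×17!) = 3124550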